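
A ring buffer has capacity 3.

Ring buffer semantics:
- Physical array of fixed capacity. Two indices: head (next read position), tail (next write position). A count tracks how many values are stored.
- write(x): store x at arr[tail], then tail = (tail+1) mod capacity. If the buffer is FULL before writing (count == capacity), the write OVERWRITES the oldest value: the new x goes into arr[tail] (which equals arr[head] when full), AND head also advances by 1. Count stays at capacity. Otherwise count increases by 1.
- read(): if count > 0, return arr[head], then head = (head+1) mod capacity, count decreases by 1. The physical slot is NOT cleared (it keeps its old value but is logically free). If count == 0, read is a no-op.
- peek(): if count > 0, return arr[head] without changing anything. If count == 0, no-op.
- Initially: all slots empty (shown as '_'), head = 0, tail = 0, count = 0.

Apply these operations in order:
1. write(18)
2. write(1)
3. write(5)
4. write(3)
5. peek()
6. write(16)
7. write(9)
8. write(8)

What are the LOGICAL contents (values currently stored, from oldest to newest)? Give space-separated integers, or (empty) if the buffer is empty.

After op 1 (write(18)): arr=[18 _ _] head=0 tail=1 count=1
After op 2 (write(1)): arr=[18 1 _] head=0 tail=2 count=2
After op 3 (write(5)): arr=[18 1 5] head=0 tail=0 count=3
After op 4 (write(3)): arr=[3 1 5] head=1 tail=1 count=3
After op 5 (peek()): arr=[3 1 5] head=1 tail=1 count=3
After op 6 (write(16)): arr=[3 16 5] head=2 tail=2 count=3
After op 7 (write(9)): arr=[3 16 9] head=0 tail=0 count=3
After op 8 (write(8)): arr=[8 16 9] head=1 tail=1 count=3

Answer: 16 9 8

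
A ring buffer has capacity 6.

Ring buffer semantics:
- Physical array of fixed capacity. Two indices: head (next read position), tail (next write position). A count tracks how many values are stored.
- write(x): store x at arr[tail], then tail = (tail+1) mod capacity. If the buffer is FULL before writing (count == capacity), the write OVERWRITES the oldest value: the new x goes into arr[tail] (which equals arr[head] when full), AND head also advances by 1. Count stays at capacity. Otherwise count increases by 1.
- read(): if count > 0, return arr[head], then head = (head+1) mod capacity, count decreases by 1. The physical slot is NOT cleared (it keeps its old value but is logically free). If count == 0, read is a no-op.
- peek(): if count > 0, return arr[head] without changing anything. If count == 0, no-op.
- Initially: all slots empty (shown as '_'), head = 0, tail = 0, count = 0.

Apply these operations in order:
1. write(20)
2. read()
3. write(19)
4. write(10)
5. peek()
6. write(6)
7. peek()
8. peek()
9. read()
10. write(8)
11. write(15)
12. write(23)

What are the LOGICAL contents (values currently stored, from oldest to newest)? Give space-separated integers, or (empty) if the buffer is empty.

Answer: 10 6 8 15 23

Derivation:
After op 1 (write(20)): arr=[20 _ _ _ _ _] head=0 tail=1 count=1
After op 2 (read()): arr=[20 _ _ _ _ _] head=1 tail=1 count=0
After op 3 (write(19)): arr=[20 19 _ _ _ _] head=1 tail=2 count=1
After op 4 (write(10)): arr=[20 19 10 _ _ _] head=1 tail=3 count=2
After op 5 (peek()): arr=[20 19 10 _ _ _] head=1 tail=3 count=2
After op 6 (write(6)): arr=[20 19 10 6 _ _] head=1 tail=4 count=3
After op 7 (peek()): arr=[20 19 10 6 _ _] head=1 tail=4 count=3
After op 8 (peek()): arr=[20 19 10 6 _ _] head=1 tail=4 count=3
After op 9 (read()): arr=[20 19 10 6 _ _] head=2 tail=4 count=2
After op 10 (write(8)): arr=[20 19 10 6 8 _] head=2 tail=5 count=3
After op 11 (write(15)): arr=[20 19 10 6 8 15] head=2 tail=0 count=4
After op 12 (write(23)): arr=[23 19 10 6 8 15] head=2 tail=1 count=5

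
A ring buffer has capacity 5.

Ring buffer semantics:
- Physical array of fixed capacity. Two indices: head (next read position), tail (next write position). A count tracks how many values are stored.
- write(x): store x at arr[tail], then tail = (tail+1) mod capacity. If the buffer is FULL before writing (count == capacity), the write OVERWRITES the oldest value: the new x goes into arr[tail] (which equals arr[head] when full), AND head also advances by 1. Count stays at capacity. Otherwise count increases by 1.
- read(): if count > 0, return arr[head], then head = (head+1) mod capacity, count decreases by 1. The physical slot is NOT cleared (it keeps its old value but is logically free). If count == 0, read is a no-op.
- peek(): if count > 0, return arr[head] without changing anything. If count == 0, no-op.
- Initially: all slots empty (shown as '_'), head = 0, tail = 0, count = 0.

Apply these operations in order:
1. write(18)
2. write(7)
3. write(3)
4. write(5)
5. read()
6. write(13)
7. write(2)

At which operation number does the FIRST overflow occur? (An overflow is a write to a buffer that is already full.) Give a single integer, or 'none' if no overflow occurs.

After op 1 (write(18)): arr=[18 _ _ _ _] head=0 tail=1 count=1
After op 2 (write(7)): arr=[18 7 _ _ _] head=0 tail=2 count=2
After op 3 (write(3)): arr=[18 7 3 _ _] head=0 tail=3 count=3
After op 4 (write(5)): arr=[18 7 3 5 _] head=0 tail=4 count=4
After op 5 (read()): arr=[18 7 3 5 _] head=1 tail=4 count=3
After op 6 (write(13)): arr=[18 7 3 5 13] head=1 tail=0 count=4
After op 7 (write(2)): arr=[2 7 3 5 13] head=1 tail=1 count=5

Answer: none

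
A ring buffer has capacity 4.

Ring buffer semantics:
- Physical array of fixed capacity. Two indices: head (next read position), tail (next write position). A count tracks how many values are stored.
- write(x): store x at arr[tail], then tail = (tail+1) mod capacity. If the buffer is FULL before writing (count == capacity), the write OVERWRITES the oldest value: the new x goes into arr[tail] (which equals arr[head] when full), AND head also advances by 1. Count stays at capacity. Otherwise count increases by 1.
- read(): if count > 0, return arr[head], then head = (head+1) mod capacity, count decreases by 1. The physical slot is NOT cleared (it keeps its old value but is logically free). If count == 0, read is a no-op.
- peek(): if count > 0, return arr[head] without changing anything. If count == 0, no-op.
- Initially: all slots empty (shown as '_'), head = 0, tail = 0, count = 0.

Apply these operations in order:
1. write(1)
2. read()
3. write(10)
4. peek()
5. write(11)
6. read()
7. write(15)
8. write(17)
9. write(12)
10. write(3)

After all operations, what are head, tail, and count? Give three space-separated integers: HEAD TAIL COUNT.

After op 1 (write(1)): arr=[1 _ _ _] head=0 tail=1 count=1
After op 2 (read()): arr=[1 _ _ _] head=1 tail=1 count=0
After op 3 (write(10)): arr=[1 10 _ _] head=1 tail=2 count=1
After op 4 (peek()): arr=[1 10 _ _] head=1 tail=2 count=1
After op 5 (write(11)): arr=[1 10 11 _] head=1 tail=3 count=2
After op 6 (read()): arr=[1 10 11 _] head=2 tail=3 count=1
After op 7 (write(15)): arr=[1 10 11 15] head=2 tail=0 count=2
After op 8 (write(17)): arr=[17 10 11 15] head=2 tail=1 count=3
After op 9 (write(12)): arr=[17 12 11 15] head=2 tail=2 count=4
After op 10 (write(3)): arr=[17 12 3 15] head=3 tail=3 count=4

Answer: 3 3 4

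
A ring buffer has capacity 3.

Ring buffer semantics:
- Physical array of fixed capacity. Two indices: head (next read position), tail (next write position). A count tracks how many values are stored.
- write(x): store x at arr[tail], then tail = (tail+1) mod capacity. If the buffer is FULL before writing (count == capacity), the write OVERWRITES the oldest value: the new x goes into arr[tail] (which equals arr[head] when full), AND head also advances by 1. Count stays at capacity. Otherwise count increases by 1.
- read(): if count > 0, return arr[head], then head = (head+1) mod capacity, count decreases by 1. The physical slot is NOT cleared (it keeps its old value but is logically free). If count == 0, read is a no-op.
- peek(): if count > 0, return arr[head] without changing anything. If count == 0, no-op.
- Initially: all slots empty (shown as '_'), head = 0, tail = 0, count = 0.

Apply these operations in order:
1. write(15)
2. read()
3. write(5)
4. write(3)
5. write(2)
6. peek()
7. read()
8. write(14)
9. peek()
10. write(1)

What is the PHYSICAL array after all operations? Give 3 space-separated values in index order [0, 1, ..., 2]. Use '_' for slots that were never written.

After op 1 (write(15)): arr=[15 _ _] head=0 tail=1 count=1
After op 2 (read()): arr=[15 _ _] head=1 tail=1 count=0
After op 3 (write(5)): arr=[15 5 _] head=1 tail=2 count=1
After op 4 (write(3)): arr=[15 5 3] head=1 tail=0 count=2
After op 5 (write(2)): arr=[2 5 3] head=1 tail=1 count=3
After op 6 (peek()): arr=[2 5 3] head=1 tail=1 count=3
After op 7 (read()): arr=[2 5 3] head=2 tail=1 count=2
After op 8 (write(14)): arr=[2 14 3] head=2 tail=2 count=3
After op 9 (peek()): arr=[2 14 3] head=2 tail=2 count=3
After op 10 (write(1)): arr=[2 14 1] head=0 tail=0 count=3

Answer: 2 14 1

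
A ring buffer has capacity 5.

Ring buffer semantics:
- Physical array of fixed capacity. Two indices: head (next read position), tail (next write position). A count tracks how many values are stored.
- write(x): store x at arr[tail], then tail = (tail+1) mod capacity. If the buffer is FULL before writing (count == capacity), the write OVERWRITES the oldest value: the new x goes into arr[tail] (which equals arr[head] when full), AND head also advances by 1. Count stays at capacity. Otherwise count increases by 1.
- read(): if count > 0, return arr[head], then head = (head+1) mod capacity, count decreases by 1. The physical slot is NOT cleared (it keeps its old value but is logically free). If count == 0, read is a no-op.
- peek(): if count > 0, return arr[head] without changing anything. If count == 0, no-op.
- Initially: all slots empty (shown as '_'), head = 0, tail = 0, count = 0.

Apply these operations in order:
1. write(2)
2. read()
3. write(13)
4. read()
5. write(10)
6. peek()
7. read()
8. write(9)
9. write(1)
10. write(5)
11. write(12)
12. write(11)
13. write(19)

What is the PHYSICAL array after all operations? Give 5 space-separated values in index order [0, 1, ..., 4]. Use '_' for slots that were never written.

Answer: 5 12 11 19 1

Derivation:
After op 1 (write(2)): arr=[2 _ _ _ _] head=0 tail=1 count=1
After op 2 (read()): arr=[2 _ _ _ _] head=1 tail=1 count=0
After op 3 (write(13)): arr=[2 13 _ _ _] head=1 tail=2 count=1
After op 4 (read()): arr=[2 13 _ _ _] head=2 tail=2 count=0
After op 5 (write(10)): arr=[2 13 10 _ _] head=2 tail=3 count=1
After op 6 (peek()): arr=[2 13 10 _ _] head=2 tail=3 count=1
After op 7 (read()): arr=[2 13 10 _ _] head=3 tail=3 count=0
After op 8 (write(9)): arr=[2 13 10 9 _] head=3 tail=4 count=1
After op 9 (write(1)): arr=[2 13 10 9 1] head=3 tail=0 count=2
After op 10 (write(5)): arr=[5 13 10 9 1] head=3 tail=1 count=3
After op 11 (write(12)): arr=[5 12 10 9 1] head=3 tail=2 count=4
After op 12 (write(11)): arr=[5 12 11 9 1] head=3 tail=3 count=5
After op 13 (write(19)): arr=[5 12 11 19 1] head=4 tail=4 count=5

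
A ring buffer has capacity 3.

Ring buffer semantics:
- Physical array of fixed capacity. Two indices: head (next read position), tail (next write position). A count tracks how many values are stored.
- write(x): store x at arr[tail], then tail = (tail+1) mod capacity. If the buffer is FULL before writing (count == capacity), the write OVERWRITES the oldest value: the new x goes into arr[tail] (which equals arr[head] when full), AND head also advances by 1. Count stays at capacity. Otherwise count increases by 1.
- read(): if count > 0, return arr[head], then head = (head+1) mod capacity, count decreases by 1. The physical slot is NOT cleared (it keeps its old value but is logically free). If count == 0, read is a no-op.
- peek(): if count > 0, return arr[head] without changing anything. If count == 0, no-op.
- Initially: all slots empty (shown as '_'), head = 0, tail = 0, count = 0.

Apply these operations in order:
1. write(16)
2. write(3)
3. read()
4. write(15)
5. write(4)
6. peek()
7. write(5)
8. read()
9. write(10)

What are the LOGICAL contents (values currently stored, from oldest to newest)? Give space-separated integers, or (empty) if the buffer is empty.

Answer: 4 5 10

Derivation:
After op 1 (write(16)): arr=[16 _ _] head=0 tail=1 count=1
After op 2 (write(3)): arr=[16 3 _] head=0 tail=2 count=2
After op 3 (read()): arr=[16 3 _] head=1 tail=2 count=1
After op 4 (write(15)): arr=[16 3 15] head=1 tail=0 count=2
After op 5 (write(4)): arr=[4 3 15] head=1 tail=1 count=3
After op 6 (peek()): arr=[4 3 15] head=1 tail=1 count=3
After op 7 (write(5)): arr=[4 5 15] head=2 tail=2 count=3
After op 8 (read()): arr=[4 5 15] head=0 tail=2 count=2
After op 9 (write(10)): arr=[4 5 10] head=0 tail=0 count=3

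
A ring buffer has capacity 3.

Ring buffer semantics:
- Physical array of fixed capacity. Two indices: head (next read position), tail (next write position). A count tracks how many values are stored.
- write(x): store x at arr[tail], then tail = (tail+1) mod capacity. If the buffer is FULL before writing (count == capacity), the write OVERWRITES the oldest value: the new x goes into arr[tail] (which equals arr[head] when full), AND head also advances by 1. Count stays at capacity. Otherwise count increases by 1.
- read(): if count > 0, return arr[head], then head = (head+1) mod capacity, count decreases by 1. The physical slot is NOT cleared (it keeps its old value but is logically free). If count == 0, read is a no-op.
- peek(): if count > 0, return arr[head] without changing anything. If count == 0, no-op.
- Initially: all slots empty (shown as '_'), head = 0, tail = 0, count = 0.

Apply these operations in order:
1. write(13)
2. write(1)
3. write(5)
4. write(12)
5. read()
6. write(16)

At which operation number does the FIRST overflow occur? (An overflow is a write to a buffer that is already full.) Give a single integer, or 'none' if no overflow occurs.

Answer: 4

Derivation:
After op 1 (write(13)): arr=[13 _ _] head=0 tail=1 count=1
After op 2 (write(1)): arr=[13 1 _] head=0 tail=2 count=2
After op 3 (write(5)): arr=[13 1 5] head=0 tail=0 count=3
After op 4 (write(12)): arr=[12 1 5] head=1 tail=1 count=3
After op 5 (read()): arr=[12 1 5] head=2 tail=1 count=2
After op 6 (write(16)): arr=[12 16 5] head=2 tail=2 count=3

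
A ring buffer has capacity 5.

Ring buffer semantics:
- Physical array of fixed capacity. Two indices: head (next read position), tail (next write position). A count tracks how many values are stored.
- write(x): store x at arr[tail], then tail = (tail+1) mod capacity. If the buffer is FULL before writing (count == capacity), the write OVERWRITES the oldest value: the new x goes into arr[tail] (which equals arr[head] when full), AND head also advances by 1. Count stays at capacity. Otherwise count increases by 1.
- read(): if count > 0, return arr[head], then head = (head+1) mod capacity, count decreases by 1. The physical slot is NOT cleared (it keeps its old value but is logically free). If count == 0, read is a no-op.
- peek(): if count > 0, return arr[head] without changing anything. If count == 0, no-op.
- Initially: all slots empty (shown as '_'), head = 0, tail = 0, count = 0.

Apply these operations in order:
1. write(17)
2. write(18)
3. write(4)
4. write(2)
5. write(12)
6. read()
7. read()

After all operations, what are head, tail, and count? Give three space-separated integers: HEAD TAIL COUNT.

Answer: 2 0 3

Derivation:
After op 1 (write(17)): arr=[17 _ _ _ _] head=0 tail=1 count=1
After op 2 (write(18)): arr=[17 18 _ _ _] head=0 tail=2 count=2
After op 3 (write(4)): arr=[17 18 4 _ _] head=0 tail=3 count=3
After op 4 (write(2)): arr=[17 18 4 2 _] head=0 tail=4 count=4
After op 5 (write(12)): arr=[17 18 4 2 12] head=0 tail=0 count=5
After op 6 (read()): arr=[17 18 4 2 12] head=1 tail=0 count=4
After op 7 (read()): arr=[17 18 4 2 12] head=2 tail=0 count=3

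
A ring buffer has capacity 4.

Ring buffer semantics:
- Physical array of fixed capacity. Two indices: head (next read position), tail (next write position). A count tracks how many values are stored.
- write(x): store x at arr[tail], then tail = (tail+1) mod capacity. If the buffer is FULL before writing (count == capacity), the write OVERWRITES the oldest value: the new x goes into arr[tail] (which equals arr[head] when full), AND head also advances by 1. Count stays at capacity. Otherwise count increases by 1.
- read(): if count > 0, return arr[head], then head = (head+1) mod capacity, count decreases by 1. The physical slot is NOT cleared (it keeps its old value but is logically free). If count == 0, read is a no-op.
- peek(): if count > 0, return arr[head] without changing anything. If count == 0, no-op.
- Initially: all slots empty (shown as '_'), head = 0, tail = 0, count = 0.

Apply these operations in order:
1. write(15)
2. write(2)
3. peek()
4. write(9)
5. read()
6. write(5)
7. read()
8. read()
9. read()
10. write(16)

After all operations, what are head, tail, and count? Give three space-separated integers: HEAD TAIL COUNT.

Answer: 0 1 1

Derivation:
After op 1 (write(15)): arr=[15 _ _ _] head=0 tail=1 count=1
After op 2 (write(2)): arr=[15 2 _ _] head=0 tail=2 count=2
After op 3 (peek()): arr=[15 2 _ _] head=0 tail=2 count=2
After op 4 (write(9)): arr=[15 2 9 _] head=0 tail=3 count=3
After op 5 (read()): arr=[15 2 9 _] head=1 tail=3 count=2
After op 6 (write(5)): arr=[15 2 9 5] head=1 tail=0 count=3
After op 7 (read()): arr=[15 2 9 5] head=2 tail=0 count=2
After op 8 (read()): arr=[15 2 9 5] head=3 tail=0 count=1
After op 9 (read()): arr=[15 2 9 5] head=0 tail=0 count=0
After op 10 (write(16)): arr=[16 2 9 5] head=0 tail=1 count=1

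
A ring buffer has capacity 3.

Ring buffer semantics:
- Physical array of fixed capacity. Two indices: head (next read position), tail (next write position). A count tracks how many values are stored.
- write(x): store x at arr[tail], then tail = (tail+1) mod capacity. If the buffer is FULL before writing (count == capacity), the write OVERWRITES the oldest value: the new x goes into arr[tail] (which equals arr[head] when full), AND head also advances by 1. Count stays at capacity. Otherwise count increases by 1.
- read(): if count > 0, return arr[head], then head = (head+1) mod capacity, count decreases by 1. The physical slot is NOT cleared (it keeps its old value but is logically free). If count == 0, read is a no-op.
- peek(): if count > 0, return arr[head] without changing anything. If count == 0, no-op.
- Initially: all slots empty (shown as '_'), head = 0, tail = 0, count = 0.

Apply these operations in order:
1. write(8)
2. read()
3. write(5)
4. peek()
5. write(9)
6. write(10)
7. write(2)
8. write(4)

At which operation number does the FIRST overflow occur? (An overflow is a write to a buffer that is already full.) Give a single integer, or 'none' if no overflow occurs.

Answer: 7

Derivation:
After op 1 (write(8)): arr=[8 _ _] head=0 tail=1 count=1
After op 2 (read()): arr=[8 _ _] head=1 tail=1 count=0
After op 3 (write(5)): arr=[8 5 _] head=1 tail=2 count=1
After op 4 (peek()): arr=[8 5 _] head=1 tail=2 count=1
After op 5 (write(9)): arr=[8 5 9] head=1 tail=0 count=2
After op 6 (write(10)): arr=[10 5 9] head=1 tail=1 count=3
After op 7 (write(2)): arr=[10 2 9] head=2 tail=2 count=3
After op 8 (write(4)): arr=[10 2 4] head=0 tail=0 count=3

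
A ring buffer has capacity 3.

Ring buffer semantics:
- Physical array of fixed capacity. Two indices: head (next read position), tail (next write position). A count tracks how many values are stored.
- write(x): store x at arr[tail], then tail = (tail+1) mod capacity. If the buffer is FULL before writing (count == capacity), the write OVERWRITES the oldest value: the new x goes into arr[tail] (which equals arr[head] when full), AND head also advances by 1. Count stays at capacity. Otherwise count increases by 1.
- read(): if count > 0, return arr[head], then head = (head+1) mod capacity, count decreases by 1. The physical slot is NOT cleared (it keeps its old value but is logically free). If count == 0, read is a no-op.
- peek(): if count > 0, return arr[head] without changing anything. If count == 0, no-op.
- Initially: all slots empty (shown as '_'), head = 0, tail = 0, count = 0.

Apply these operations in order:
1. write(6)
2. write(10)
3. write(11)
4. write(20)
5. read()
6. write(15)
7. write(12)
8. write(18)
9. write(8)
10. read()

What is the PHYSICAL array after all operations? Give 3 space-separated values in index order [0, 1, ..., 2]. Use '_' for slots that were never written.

After op 1 (write(6)): arr=[6 _ _] head=0 tail=1 count=1
After op 2 (write(10)): arr=[6 10 _] head=0 tail=2 count=2
After op 3 (write(11)): arr=[6 10 11] head=0 tail=0 count=3
After op 4 (write(20)): arr=[20 10 11] head=1 tail=1 count=3
After op 5 (read()): arr=[20 10 11] head=2 tail=1 count=2
After op 6 (write(15)): arr=[20 15 11] head=2 tail=2 count=3
After op 7 (write(12)): arr=[20 15 12] head=0 tail=0 count=3
After op 8 (write(18)): arr=[18 15 12] head=1 tail=1 count=3
After op 9 (write(8)): arr=[18 8 12] head=2 tail=2 count=3
After op 10 (read()): arr=[18 8 12] head=0 tail=2 count=2

Answer: 18 8 12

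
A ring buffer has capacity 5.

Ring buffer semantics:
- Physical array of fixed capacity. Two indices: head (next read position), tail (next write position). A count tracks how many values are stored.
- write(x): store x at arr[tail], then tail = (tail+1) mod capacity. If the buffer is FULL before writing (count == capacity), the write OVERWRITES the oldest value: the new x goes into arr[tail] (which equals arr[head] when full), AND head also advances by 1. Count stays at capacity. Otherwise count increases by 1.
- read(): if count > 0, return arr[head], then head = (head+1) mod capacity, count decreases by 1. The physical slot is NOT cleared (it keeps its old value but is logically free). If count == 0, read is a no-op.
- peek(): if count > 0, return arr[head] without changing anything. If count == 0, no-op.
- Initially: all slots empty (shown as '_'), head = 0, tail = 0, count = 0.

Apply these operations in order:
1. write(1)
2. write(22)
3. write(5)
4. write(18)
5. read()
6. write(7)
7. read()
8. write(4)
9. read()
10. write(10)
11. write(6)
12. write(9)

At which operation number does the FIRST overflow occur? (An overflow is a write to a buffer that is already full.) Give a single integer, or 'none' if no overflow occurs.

Answer: 12

Derivation:
After op 1 (write(1)): arr=[1 _ _ _ _] head=0 tail=1 count=1
After op 2 (write(22)): arr=[1 22 _ _ _] head=0 tail=2 count=2
After op 3 (write(5)): arr=[1 22 5 _ _] head=0 tail=3 count=3
After op 4 (write(18)): arr=[1 22 5 18 _] head=0 tail=4 count=4
After op 5 (read()): arr=[1 22 5 18 _] head=1 tail=4 count=3
After op 6 (write(7)): arr=[1 22 5 18 7] head=1 tail=0 count=4
After op 7 (read()): arr=[1 22 5 18 7] head=2 tail=0 count=3
After op 8 (write(4)): arr=[4 22 5 18 7] head=2 tail=1 count=4
After op 9 (read()): arr=[4 22 5 18 7] head=3 tail=1 count=3
After op 10 (write(10)): arr=[4 10 5 18 7] head=3 tail=2 count=4
After op 11 (write(6)): arr=[4 10 6 18 7] head=3 tail=3 count=5
After op 12 (write(9)): arr=[4 10 6 9 7] head=4 tail=4 count=5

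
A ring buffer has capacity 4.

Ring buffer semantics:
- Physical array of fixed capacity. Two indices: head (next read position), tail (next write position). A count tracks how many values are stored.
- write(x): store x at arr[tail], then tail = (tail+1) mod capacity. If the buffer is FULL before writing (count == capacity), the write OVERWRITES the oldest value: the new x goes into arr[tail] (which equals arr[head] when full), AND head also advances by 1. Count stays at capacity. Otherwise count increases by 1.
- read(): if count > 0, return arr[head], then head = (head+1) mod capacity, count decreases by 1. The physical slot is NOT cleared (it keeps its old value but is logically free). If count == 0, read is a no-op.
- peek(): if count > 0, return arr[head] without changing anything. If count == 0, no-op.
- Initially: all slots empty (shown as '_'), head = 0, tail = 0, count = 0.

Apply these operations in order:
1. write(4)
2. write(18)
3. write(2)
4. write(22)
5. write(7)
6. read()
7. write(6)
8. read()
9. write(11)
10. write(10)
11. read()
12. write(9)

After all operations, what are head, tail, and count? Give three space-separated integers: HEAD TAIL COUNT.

Answer: 1 1 4

Derivation:
After op 1 (write(4)): arr=[4 _ _ _] head=0 tail=1 count=1
After op 2 (write(18)): arr=[4 18 _ _] head=0 tail=2 count=2
After op 3 (write(2)): arr=[4 18 2 _] head=0 tail=3 count=3
After op 4 (write(22)): arr=[4 18 2 22] head=0 tail=0 count=4
After op 5 (write(7)): arr=[7 18 2 22] head=1 tail=1 count=4
After op 6 (read()): arr=[7 18 2 22] head=2 tail=1 count=3
After op 7 (write(6)): arr=[7 6 2 22] head=2 tail=2 count=4
After op 8 (read()): arr=[7 6 2 22] head=3 tail=2 count=3
After op 9 (write(11)): arr=[7 6 11 22] head=3 tail=3 count=4
After op 10 (write(10)): arr=[7 6 11 10] head=0 tail=0 count=4
After op 11 (read()): arr=[7 6 11 10] head=1 tail=0 count=3
After op 12 (write(9)): arr=[9 6 11 10] head=1 tail=1 count=4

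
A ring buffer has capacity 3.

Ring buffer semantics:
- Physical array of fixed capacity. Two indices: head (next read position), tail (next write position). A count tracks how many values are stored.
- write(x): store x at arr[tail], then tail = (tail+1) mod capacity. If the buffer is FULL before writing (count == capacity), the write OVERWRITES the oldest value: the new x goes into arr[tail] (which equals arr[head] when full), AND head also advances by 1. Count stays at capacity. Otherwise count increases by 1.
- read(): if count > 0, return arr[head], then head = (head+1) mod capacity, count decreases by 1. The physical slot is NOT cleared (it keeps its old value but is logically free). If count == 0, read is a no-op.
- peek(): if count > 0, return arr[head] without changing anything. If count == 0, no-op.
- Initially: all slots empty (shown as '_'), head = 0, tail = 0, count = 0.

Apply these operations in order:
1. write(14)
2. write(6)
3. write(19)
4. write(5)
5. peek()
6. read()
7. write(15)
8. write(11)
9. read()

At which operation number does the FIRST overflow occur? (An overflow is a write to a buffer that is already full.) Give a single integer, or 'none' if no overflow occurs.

Answer: 4

Derivation:
After op 1 (write(14)): arr=[14 _ _] head=0 tail=1 count=1
After op 2 (write(6)): arr=[14 6 _] head=0 tail=2 count=2
After op 3 (write(19)): arr=[14 6 19] head=0 tail=0 count=3
After op 4 (write(5)): arr=[5 6 19] head=1 tail=1 count=3
After op 5 (peek()): arr=[5 6 19] head=1 tail=1 count=3
After op 6 (read()): arr=[5 6 19] head=2 tail=1 count=2
After op 7 (write(15)): arr=[5 15 19] head=2 tail=2 count=3
After op 8 (write(11)): arr=[5 15 11] head=0 tail=0 count=3
After op 9 (read()): arr=[5 15 11] head=1 tail=0 count=2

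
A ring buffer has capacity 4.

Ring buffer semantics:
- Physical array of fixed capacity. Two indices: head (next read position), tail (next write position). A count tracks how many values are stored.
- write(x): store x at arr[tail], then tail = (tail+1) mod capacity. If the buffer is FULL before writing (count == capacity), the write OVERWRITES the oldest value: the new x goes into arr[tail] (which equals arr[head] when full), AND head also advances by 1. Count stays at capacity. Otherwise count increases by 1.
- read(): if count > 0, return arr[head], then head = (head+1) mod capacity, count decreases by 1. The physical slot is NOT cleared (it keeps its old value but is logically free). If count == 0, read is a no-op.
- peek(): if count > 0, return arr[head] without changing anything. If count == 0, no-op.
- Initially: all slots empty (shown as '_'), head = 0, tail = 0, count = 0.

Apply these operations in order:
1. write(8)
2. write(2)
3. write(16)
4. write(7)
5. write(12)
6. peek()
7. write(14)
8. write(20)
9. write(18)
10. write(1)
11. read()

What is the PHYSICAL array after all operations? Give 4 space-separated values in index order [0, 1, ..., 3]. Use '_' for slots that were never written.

Answer: 1 14 20 18

Derivation:
After op 1 (write(8)): arr=[8 _ _ _] head=0 tail=1 count=1
After op 2 (write(2)): arr=[8 2 _ _] head=0 tail=2 count=2
After op 3 (write(16)): arr=[8 2 16 _] head=0 tail=3 count=3
After op 4 (write(7)): arr=[8 2 16 7] head=0 tail=0 count=4
After op 5 (write(12)): arr=[12 2 16 7] head=1 tail=1 count=4
After op 6 (peek()): arr=[12 2 16 7] head=1 tail=1 count=4
After op 7 (write(14)): arr=[12 14 16 7] head=2 tail=2 count=4
After op 8 (write(20)): arr=[12 14 20 7] head=3 tail=3 count=4
After op 9 (write(18)): arr=[12 14 20 18] head=0 tail=0 count=4
After op 10 (write(1)): arr=[1 14 20 18] head=1 tail=1 count=4
After op 11 (read()): arr=[1 14 20 18] head=2 tail=1 count=3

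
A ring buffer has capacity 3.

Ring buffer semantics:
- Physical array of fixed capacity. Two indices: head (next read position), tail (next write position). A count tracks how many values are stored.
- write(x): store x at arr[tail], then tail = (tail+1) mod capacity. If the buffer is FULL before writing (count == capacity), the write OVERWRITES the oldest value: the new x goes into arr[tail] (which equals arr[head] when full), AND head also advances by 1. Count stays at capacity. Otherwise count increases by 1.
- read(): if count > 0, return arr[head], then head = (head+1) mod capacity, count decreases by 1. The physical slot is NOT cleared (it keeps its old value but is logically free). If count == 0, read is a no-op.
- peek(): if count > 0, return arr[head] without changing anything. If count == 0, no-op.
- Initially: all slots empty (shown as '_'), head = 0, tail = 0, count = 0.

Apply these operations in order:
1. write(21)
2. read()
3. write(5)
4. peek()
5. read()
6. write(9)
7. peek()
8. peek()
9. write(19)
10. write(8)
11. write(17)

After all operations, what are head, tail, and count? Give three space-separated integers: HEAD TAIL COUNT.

Answer: 0 0 3

Derivation:
After op 1 (write(21)): arr=[21 _ _] head=0 tail=1 count=1
After op 2 (read()): arr=[21 _ _] head=1 tail=1 count=0
After op 3 (write(5)): arr=[21 5 _] head=1 tail=2 count=1
After op 4 (peek()): arr=[21 5 _] head=1 tail=2 count=1
After op 5 (read()): arr=[21 5 _] head=2 tail=2 count=0
After op 6 (write(9)): arr=[21 5 9] head=2 tail=0 count=1
After op 7 (peek()): arr=[21 5 9] head=2 tail=0 count=1
After op 8 (peek()): arr=[21 5 9] head=2 tail=0 count=1
After op 9 (write(19)): arr=[19 5 9] head=2 tail=1 count=2
After op 10 (write(8)): arr=[19 8 9] head=2 tail=2 count=3
After op 11 (write(17)): arr=[19 8 17] head=0 tail=0 count=3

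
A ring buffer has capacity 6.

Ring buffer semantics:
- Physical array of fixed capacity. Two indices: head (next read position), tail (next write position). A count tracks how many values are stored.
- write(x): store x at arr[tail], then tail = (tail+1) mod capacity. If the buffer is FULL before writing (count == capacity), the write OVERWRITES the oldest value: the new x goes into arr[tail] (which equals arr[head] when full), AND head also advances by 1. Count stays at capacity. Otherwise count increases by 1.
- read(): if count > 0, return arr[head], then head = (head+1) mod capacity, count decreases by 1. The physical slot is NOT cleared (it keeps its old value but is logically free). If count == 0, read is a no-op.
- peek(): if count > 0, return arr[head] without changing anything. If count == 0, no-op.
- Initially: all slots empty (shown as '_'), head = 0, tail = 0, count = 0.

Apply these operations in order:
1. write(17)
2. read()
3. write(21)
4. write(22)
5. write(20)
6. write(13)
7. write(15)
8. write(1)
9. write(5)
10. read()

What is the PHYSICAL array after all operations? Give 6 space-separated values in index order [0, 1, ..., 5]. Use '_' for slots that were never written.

Answer: 1 5 22 20 13 15

Derivation:
After op 1 (write(17)): arr=[17 _ _ _ _ _] head=0 tail=1 count=1
After op 2 (read()): arr=[17 _ _ _ _ _] head=1 tail=1 count=0
After op 3 (write(21)): arr=[17 21 _ _ _ _] head=1 tail=2 count=1
After op 4 (write(22)): arr=[17 21 22 _ _ _] head=1 tail=3 count=2
After op 5 (write(20)): arr=[17 21 22 20 _ _] head=1 tail=4 count=3
After op 6 (write(13)): arr=[17 21 22 20 13 _] head=1 tail=5 count=4
After op 7 (write(15)): arr=[17 21 22 20 13 15] head=1 tail=0 count=5
After op 8 (write(1)): arr=[1 21 22 20 13 15] head=1 tail=1 count=6
After op 9 (write(5)): arr=[1 5 22 20 13 15] head=2 tail=2 count=6
After op 10 (read()): arr=[1 5 22 20 13 15] head=3 tail=2 count=5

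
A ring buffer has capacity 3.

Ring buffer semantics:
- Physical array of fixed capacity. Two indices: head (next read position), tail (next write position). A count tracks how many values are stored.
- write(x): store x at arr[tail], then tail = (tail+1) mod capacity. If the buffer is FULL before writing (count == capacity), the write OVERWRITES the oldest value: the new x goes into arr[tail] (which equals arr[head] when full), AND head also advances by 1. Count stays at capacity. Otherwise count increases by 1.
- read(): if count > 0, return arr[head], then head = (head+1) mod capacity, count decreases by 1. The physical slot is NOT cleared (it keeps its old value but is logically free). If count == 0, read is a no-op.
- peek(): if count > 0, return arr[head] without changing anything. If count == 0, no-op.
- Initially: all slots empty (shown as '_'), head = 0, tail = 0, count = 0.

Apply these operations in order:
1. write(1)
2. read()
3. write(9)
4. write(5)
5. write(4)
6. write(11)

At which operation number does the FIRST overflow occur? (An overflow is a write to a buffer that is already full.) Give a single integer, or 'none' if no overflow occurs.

Answer: 6

Derivation:
After op 1 (write(1)): arr=[1 _ _] head=0 tail=1 count=1
After op 2 (read()): arr=[1 _ _] head=1 tail=1 count=0
After op 3 (write(9)): arr=[1 9 _] head=1 tail=2 count=1
After op 4 (write(5)): arr=[1 9 5] head=1 tail=0 count=2
After op 5 (write(4)): arr=[4 9 5] head=1 tail=1 count=3
After op 6 (write(11)): arr=[4 11 5] head=2 tail=2 count=3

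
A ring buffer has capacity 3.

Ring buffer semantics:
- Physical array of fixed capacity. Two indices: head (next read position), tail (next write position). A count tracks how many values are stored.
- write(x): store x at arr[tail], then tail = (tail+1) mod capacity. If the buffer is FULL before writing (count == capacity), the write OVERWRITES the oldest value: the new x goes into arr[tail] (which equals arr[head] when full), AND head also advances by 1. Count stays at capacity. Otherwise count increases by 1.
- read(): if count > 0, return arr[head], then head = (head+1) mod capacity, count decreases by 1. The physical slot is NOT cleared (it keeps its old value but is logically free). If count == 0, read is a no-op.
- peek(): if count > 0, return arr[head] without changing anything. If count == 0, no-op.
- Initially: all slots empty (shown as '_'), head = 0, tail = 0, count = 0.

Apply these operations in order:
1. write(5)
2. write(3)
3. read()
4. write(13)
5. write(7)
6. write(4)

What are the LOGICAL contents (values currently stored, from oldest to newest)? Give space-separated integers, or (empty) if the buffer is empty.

Answer: 13 7 4

Derivation:
After op 1 (write(5)): arr=[5 _ _] head=0 tail=1 count=1
After op 2 (write(3)): arr=[5 3 _] head=0 tail=2 count=2
After op 3 (read()): arr=[5 3 _] head=1 tail=2 count=1
After op 4 (write(13)): arr=[5 3 13] head=1 tail=0 count=2
After op 5 (write(7)): arr=[7 3 13] head=1 tail=1 count=3
After op 6 (write(4)): arr=[7 4 13] head=2 tail=2 count=3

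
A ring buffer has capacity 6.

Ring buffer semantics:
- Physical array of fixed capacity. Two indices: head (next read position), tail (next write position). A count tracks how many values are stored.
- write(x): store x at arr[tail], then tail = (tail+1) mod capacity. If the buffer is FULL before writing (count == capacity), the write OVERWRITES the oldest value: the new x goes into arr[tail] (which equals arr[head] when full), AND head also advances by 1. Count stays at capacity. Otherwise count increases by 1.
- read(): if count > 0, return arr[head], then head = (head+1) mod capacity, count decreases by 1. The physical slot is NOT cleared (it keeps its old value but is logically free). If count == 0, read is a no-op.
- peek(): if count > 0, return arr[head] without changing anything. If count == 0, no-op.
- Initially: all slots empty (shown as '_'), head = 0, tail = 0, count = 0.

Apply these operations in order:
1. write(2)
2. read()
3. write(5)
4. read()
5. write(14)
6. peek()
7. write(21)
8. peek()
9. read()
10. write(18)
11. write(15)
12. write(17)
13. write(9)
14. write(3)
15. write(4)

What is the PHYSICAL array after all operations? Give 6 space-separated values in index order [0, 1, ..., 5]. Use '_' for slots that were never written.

Answer: 17 9 3 4 18 15

Derivation:
After op 1 (write(2)): arr=[2 _ _ _ _ _] head=0 tail=1 count=1
After op 2 (read()): arr=[2 _ _ _ _ _] head=1 tail=1 count=0
After op 3 (write(5)): arr=[2 5 _ _ _ _] head=1 tail=2 count=1
After op 4 (read()): arr=[2 5 _ _ _ _] head=2 tail=2 count=0
After op 5 (write(14)): arr=[2 5 14 _ _ _] head=2 tail=3 count=1
After op 6 (peek()): arr=[2 5 14 _ _ _] head=2 tail=3 count=1
After op 7 (write(21)): arr=[2 5 14 21 _ _] head=2 tail=4 count=2
After op 8 (peek()): arr=[2 5 14 21 _ _] head=2 tail=4 count=2
After op 9 (read()): arr=[2 5 14 21 _ _] head=3 tail=4 count=1
After op 10 (write(18)): arr=[2 5 14 21 18 _] head=3 tail=5 count=2
After op 11 (write(15)): arr=[2 5 14 21 18 15] head=3 tail=0 count=3
After op 12 (write(17)): arr=[17 5 14 21 18 15] head=3 tail=1 count=4
After op 13 (write(9)): arr=[17 9 14 21 18 15] head=3 tail=2 count=5
After op 14 (write(3)): arr=[17 9 3 21 18 15] head=3 tail=3 count=6
After op 15 (write(4)): arr=[17 9 3 4 18 15] head=4 tail=4 count=6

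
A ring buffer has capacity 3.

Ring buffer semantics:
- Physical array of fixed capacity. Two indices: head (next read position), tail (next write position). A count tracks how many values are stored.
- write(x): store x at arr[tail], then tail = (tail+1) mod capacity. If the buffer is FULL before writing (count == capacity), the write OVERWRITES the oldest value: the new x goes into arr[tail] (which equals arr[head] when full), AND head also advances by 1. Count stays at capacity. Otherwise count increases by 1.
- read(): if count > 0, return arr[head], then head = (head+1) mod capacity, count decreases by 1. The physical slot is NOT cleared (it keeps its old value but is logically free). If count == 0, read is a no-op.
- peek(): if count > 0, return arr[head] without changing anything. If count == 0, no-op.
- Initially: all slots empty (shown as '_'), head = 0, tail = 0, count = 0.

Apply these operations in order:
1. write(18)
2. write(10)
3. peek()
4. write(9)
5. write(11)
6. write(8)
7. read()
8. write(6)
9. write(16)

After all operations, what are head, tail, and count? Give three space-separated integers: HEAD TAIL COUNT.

Answer: 1 1 3

Derivation:
After op 1 (write(18)): arr=[18 _ _] head=0 tail=1 count=1
After op 2 (write(10)): arr=[18 10 _] head=0 tail=2 count=2
After op 3 (peek()): arr=[18 10 _] head=0 tail=2 count=2
After op 4 (write(9)): arr=[18 10 9] head=0 tail=0 count=3
After op 5 (write(11)): arr=[11 10 9] head=1 tail=1 count=3
After op 6 (write(8)): arr=[11 8 9] head=2 tail=2 count=3
After op 7 (read()): arr=[11 8 9] head=0 tail=2 count=2
After op 8 (write(6)): arr=[11 8 6] head=0 tail=0 count=3
After op 9 (write(16)): arr=[16 8 6] head=1 tail=1 count=3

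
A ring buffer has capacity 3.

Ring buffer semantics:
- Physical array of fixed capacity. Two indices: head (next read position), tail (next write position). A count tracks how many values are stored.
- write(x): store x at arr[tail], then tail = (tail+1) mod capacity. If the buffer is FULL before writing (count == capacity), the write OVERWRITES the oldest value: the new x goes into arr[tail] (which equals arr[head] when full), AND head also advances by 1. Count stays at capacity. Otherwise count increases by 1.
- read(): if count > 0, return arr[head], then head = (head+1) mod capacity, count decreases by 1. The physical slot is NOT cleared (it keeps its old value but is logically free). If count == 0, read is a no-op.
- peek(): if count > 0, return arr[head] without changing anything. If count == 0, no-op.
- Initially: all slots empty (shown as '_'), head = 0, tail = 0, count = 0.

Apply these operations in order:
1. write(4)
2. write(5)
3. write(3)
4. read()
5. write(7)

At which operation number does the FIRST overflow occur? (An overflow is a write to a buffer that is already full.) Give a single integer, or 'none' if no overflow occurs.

Answer: none

Derivation:
After op 1 (write(4)): arr=[4 _ _] head=0 tail=1 count=1
After op 2 (write(5)): arr=[4 5 _] head=0 tail=2 count=2
After op 3 (write(3)): arr=[4 5 3] head=0 tail=0 count=3
After op 4 (read()): arr=[4 5 3] head=1 tail=0 count=2
After op 5 (write(7)): arr=[7 5 3] head=1 tail=1 count=3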